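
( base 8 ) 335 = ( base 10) 221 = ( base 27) 85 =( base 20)b1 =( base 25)8l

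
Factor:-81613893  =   - 3^1*5171^1*5261^1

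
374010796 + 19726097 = 393736893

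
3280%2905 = 375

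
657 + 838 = 1495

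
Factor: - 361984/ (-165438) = 256/117 = 2^8*  3^(-2)*13^ ( - 1)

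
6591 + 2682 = 9273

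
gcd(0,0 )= 0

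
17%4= 1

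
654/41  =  654/41= 15.95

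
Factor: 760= 2^3*5^1*19^1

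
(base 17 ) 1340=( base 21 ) d5a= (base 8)13330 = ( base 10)5848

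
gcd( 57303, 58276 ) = 1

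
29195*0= 0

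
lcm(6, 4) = 12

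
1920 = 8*240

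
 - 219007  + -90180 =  - 309187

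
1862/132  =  931/66  =  14.11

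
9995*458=4577710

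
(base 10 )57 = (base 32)1P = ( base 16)39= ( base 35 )1M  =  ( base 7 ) 111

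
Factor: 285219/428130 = 2^(-1)*5^( - 1) * 11^1 * 43^1*71^( - 1)=473/710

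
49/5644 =49/5644 = 0.01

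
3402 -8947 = -5545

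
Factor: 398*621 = 2^1 *3^3*23^1*199^1 = 247158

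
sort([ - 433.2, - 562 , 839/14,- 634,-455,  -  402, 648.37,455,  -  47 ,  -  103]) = [-634, - 562, - 455, - 433.2,-402,-103,- 47, 839/14,455, 648.37 ] 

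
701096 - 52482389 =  - 51781293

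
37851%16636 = 4579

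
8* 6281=50248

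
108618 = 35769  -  -72849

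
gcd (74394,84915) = 9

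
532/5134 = 266/2567 = 0.10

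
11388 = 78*146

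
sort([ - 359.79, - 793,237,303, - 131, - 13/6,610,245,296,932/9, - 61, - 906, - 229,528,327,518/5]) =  [ - 906, - 793, - 359.79, - 229, - 131, - 61, - 13/6,932/9,  518/5,  237,245, 296,303 , 327, 528 , 610]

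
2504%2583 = 2504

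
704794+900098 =1604892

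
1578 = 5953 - 4375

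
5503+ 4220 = 9723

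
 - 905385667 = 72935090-978320757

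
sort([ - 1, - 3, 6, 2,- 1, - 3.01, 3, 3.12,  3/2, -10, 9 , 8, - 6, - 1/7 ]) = [ - 10,- 6, - 3.01 ,  -  3,- 1, - 1,-1/7, 3/2, 2,3,3.12, 6,8, 9 ]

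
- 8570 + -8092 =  - 16662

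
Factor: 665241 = 3^1*221747^1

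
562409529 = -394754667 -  - 957164196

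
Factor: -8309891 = -31^1*181^1*1481^1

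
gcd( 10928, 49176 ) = 5464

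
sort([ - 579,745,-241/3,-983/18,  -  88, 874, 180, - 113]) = [ - 579,-113, - 88 ,-241/3,-983/18,180, 745, 874 ]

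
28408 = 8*3551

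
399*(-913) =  - 364287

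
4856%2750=2106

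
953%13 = 4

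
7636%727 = 366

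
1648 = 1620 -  - 28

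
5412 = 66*82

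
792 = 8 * 99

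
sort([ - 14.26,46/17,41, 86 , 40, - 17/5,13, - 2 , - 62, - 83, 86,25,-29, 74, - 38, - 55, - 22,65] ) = [-83, - 62,- 55  , - 38, -29, - 22,- 14.26, - 17/5, - 2,46/17, 13,25, 40,41,  65,  74,86, 86]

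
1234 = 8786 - 7552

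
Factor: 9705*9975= 96807375 = 3^2 * 5^3*7^1 * 19^1*647^1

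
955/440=2 + 15/88 = 2.17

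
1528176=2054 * 744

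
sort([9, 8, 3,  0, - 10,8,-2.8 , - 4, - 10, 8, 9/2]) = [ - 10, - 10, - 4,-2.8,0,3,9/2, 8,8,8, 9] 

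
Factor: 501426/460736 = 2^( - 5)*3^2* 23^( - 1) * 89^1 = 801/736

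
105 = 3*35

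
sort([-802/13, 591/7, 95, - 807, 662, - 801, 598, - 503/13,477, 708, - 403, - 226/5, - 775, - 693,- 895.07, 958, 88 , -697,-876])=[-895.07, - 876,  -  807, - 801, - 775, - 697, - 693, - 403, - 802/13, - 226/5,-503/13, 591/7 , 88, 95,477,598, 662, 708, 958]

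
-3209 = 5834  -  9043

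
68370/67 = 68370/67 = 1020.45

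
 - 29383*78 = -2291874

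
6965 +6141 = 13106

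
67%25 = 17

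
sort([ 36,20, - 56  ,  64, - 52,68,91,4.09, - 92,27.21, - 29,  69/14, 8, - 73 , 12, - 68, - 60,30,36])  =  [-92, - 73 , - 68 , - 60, - 56, - 52, - 29,4.09,  69/14, 8,12,20,27.21, 30,36,36,64, 68,91]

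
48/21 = 16/7 = 2.29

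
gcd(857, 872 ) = 1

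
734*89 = 65326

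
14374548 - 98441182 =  - 84066634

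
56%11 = 1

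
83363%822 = 341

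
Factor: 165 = 3^1*5^1*11^1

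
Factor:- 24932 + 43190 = 2^1*3^1* 17^1 *179^1 = 18258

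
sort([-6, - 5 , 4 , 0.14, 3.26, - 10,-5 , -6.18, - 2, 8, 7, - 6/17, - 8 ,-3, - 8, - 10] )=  [ - 10, - 10, - 8, - 8, - 6.18, - 6, - 5, - 5 , - 3, - 2, - 6/17,0.14,3.26,  4,  7, 8]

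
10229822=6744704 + 3485118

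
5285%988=345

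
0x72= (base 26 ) 4A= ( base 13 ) 8a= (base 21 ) 59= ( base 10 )114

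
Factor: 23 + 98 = 11^2 = 121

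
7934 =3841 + 4093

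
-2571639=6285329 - 8856968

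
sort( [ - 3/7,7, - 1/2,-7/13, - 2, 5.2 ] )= [ -2,  -  7/13, - 1/2, - 3/7, 5.2,7 ] 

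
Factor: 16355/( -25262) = - 2^( - 1 )*5^1*17^( - 1 )*743^( - 1)  *  3271^1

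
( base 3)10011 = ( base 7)151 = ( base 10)85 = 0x55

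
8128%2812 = 2504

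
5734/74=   77 + 18/37 = 77.49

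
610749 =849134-238385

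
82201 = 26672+55529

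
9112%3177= 2758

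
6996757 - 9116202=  - 2119445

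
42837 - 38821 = 4016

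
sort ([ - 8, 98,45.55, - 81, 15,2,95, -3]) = [ - 81,  -  8,-3,2,15, 45.55,95,  98 ] 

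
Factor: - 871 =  - 13^1*67^1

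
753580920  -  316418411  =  437162509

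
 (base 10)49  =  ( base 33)1g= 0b110001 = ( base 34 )1F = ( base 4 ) 301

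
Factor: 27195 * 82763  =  3^1* 5^1* 7^2*37^1*82763^1= 2250739785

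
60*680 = 40800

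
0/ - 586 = 0/1  =  - 0.00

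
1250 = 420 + 830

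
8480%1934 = 744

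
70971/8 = 70971/8  =  8871.38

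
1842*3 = 5526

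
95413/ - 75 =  - 95413/75 = - 1272.17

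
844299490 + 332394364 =1176693854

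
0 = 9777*0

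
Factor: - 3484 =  - 2^2*13^1*67^1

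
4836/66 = 73+3/11  =  73.27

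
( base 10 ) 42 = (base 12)36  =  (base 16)2A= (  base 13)33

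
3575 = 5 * 715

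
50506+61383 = 111889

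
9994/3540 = 2 + 1457/1770 = 2.82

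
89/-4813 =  - 1 + 4724/4813 = -0.02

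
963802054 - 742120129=221681925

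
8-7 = 1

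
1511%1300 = 211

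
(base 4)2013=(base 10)135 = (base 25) 5A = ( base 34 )3X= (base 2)10000111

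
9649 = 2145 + 7504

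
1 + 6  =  7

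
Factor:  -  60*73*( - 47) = 205860 = 2^2*3^1*5^1  *  47^1*73^1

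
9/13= 9/13  =  0.69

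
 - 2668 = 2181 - 4849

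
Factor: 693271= 761^1 * 911^1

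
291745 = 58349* 5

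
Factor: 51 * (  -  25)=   -  3^1 * 5^2 * 17^1 = - 1275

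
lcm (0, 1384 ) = 0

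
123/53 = 2+17/53 = 2.32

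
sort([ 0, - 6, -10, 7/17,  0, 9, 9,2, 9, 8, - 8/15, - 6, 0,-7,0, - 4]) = [ - 10,-7, - 6, - 6, - 4, - 8/15, 0,0,0, 0, 7/17, 2, 8, 9, 9, 9] 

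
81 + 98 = 179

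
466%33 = 4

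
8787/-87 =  - 101/1  =  - 101.00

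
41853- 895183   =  -853330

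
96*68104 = 6537984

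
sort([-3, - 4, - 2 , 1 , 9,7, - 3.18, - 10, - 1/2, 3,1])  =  [ - 10, - 4, - 3.18, - 3,-2, - 1/2,1, 1, 3, 7,9 ] 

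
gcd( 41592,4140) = 12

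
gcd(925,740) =185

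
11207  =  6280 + 4927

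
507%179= 149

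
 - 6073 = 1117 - 7190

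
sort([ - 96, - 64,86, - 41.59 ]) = [ - 96 , - 64, - 41.59, 86] 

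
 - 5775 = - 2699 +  - 3076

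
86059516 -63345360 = 22714156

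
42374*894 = 37882356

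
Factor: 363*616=223608=2^3*3^1*7^1*11^3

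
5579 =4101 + 1478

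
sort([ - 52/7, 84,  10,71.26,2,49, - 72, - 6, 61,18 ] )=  [ - 72, - 52/7,-6,2,10, 18,49, 61, 71.26, 84]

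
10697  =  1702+8995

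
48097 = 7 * 6871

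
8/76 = 2/19 = 0.11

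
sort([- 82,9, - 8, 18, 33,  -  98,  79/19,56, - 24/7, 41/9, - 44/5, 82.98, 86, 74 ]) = [ -98, - 82, -44/5,-8, - 24/7, 79/19, 41/9, 9, 18, 33, 56,74,82.98, 86 ]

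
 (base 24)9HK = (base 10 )5612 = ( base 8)12754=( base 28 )74c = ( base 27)7in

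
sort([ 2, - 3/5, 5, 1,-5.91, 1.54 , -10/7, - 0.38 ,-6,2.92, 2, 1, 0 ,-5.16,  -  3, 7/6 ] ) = [ - 6, - 5.91, - 5.16, - 3, - 10/7,-3/5, - 0.38, 0, 1,1, 7/6, 1.54, 2,  2, 2.92,5]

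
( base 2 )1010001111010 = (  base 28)6j6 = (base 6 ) 40134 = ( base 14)1CA6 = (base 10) 5242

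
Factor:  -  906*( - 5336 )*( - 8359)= - 2^4*3^1*13^1*23^1*29^1*151^1*643^1  =  - 40410883344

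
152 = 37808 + -37656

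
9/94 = 9/94=0.10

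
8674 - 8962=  - 288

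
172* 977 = 168044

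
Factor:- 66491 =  - 66491^1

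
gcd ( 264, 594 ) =66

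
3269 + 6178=9447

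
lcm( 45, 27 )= 135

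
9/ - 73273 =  - 9/73273 = - 0.00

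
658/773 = 658/773= 0.85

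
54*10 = 540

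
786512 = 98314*8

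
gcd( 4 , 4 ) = 4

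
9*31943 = 287487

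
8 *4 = 32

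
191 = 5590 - 5399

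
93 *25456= 2367408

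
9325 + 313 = 9638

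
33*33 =1089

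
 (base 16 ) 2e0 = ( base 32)N0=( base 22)1BA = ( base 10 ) 736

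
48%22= 4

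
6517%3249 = 19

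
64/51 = 1 + 13/51 = 1.25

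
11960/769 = 11960/769 = 15.55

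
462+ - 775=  - 313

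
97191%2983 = 1735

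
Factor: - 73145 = -5^1*14629^1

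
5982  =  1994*3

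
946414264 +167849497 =1114263761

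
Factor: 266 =2^1*7^1*19^1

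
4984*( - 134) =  - 667856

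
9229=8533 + 696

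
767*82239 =63077313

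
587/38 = 15 + 17/38  =  15.45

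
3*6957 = 20871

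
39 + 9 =48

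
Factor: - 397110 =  - 2^1 * 3^1 *5^1*7^1* 31^1*61^1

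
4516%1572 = 1372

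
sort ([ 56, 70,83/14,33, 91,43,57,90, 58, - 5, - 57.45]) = [ - 57.45, - 5, 83/14, 33, 43,56, 57,58,70, 90, 91 ] 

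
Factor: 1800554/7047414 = 3^( - 2)*7^2*11^ ( - 1 )*19^1*967^1*35593^(-1 ) = 900277/3523707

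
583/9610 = 583/9610  =  0.06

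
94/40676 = 47/20338  =  0.00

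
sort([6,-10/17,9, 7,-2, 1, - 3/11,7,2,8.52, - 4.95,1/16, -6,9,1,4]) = [-6, - 4.95 , - 2, -10/17,-3/11,1/16,1 , 1, 2, 4 , 6,7,7,8.52,9,9 ]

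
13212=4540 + 8672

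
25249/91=3607/13 = 277.46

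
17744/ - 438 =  - 41 + 107/219 = - 40.51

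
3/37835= 3/37835=0.00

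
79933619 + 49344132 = 129277751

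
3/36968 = 3/36968 = 0.00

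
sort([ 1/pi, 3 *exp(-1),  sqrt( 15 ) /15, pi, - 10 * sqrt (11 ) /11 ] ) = [ - 10*sqrt( 11 ) /11,sqrt(15)/15 , 1/pi,3 * exp( - 1 ),pi]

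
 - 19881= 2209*( - 9 )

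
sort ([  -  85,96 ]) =[  -  85,96 ]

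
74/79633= 74/79633 = 0.00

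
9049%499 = 67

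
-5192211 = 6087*( - 853) 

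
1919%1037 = 882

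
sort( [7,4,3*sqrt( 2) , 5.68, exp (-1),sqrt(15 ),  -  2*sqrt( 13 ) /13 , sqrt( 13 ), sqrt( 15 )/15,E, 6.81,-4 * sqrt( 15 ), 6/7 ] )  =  [ - 4*sqrt(15 ),- 2*sqrt ( 13) /13,sqrt( 15)/15 , exp(- 1 ),6/7, E,sqrt( 13),sqrt(15),  4,3*sqrt ( 2),5.68,6.81,7 ] 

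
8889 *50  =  444450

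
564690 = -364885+929575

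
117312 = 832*141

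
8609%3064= 2481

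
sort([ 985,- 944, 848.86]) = [  -  944,  848.86, 985 ]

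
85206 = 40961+44245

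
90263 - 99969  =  -9706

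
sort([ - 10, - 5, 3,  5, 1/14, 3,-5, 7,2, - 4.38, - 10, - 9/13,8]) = [ - 10, - 10, - 5, - 5, - 4.38, - 9/13, 1/14, 2,3, 3, 5,7, 8] 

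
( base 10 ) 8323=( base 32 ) 843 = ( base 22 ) h47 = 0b10000010000011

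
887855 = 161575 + 726280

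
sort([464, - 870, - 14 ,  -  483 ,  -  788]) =[ - 870 ,  -  788, - 483,  -  14, 464 ]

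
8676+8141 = 16817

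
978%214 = 122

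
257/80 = 257/80 = 3.21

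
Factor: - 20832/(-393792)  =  2^( - 1)*31^1*293^( - 1 ) = 31/586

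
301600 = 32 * 9425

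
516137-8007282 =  - 7491145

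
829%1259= 829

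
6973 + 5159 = 12132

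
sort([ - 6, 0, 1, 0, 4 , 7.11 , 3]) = [-6, 0,0,1,3, 4,  7.11] 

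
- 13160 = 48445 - 61605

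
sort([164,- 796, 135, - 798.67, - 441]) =[ -798.67 , - 796, - 441,135, 164]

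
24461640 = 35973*680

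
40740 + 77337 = 118077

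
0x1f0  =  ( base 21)12d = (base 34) EK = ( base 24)kg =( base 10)496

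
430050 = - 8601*(-50) 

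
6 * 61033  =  366198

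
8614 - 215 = 8399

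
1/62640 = 1/62640 = 0.00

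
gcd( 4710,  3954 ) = 6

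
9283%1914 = 1627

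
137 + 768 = 905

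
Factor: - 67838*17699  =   - 1200664762  =  - 2^1 * 11^1 * 107^1 * 317^1*1609^1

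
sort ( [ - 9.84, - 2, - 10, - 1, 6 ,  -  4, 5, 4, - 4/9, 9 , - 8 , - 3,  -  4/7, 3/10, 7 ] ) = [-10, - 9.84,-8, - 4, - 3, -2, - 1, - 4/7, - 4/9,3/10,4, 5, 6,7, 9 ] 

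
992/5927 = 992/5927 = 0.17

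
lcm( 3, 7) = 21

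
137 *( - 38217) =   -  5235729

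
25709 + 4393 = 30102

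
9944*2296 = 22831424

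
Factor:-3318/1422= - 7/3  =  - 3^(-1 ) * 7^1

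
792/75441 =264/25147 = 0.01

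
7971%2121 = 1608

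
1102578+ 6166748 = 7269326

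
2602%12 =10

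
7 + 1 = 8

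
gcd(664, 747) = 83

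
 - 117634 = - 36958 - 80676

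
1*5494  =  5494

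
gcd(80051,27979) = 1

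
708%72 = 60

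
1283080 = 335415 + 947665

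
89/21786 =89/21786 = 0.00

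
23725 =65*365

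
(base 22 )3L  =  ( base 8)127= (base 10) 87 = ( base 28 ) 33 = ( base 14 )63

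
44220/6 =7370 = 7370.00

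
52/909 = 52/909 =0.06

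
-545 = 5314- 5859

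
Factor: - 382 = - 2^1 * 191^1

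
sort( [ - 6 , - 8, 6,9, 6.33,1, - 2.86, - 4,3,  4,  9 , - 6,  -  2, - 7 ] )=[-8, - 7,-6, - 6, - 4 , - 2.86 , - 2,1,3 , 4,6 , 6.33, 9 , 9 ]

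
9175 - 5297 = 3878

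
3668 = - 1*( - 3668)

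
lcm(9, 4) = 36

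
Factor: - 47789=-7^1*6827^1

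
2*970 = 1940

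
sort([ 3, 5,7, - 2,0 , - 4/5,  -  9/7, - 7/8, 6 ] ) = [ - 2, - 9/7 , - 7/8, - 4/5,0 , 3, 5, 6, 7]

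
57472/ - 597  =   - 57472/597 = - 96.27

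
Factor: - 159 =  - 3^1 * 53^1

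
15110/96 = 157 + 19/48 =157.40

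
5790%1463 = 1401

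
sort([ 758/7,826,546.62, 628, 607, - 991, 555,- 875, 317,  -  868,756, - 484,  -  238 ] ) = [ - 991, - 875,  -  868, - 484 ,- 238,758/7,317,  546.62,555, 607,628,756, 826 ] 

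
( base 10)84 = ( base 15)59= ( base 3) 10010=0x54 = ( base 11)77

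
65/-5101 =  - 1 + 5036/5101= - 0.01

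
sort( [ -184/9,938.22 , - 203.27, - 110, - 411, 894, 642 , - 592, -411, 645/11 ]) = [ - 592, - 411, - 411, - 203.27,  -  110 , - 184/9, 645/11,  642,  894, 938.22]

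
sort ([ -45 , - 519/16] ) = [ - 45, - 519/16 ] 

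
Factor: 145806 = 2^1 * 3^1*19^1*1279^1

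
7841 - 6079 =1762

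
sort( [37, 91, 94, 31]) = [ 31 , 37,  91, 94] 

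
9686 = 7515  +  2171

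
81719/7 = 81719/7 = 11674.14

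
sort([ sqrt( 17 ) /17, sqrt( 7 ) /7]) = [ sqrt( 17 ) /17, sqrt(7) /7 ]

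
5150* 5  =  25750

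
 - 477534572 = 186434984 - 663969556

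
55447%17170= 3937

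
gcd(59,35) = 1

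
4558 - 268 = 4290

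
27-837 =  - 810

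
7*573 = 4011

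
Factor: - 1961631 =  - 3^3* 7^1*97^1*107^1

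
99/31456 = 99/31456= 0.00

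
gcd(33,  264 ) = 33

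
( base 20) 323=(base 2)10011011011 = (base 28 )1gb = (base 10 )1243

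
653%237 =179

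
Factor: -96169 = - 17^1*5657^1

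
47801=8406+39395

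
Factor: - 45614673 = -3^2*13^1*37^1*41^1*257^1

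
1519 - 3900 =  - 2381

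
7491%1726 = 587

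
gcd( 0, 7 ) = 7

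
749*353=264397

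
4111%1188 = 547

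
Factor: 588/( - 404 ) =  - 3^1*7^2*101^( - 1) = - 147/101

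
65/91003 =65/91003 = 0.00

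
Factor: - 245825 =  - 5^2*9833^1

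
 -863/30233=-863/30233 = - 0.03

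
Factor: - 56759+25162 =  - 31597  =  - 19^1*1663^1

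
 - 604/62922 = -302/31461 = - 0.01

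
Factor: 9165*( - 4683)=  - 3^2*5^1*7^1*13^1*47^1*223^1 = - 42919695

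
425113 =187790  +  237323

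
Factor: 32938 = 2^1*43^1*383^1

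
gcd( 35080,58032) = 8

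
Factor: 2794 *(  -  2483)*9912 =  -68764519824 = - 2^4*3^1*7^1 *11^1*13^1*59^1* 127^1* 191^1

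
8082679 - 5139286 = 2943393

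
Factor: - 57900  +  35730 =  - 22170 = -  2^1*3^1*5^1*739^1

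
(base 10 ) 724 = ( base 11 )5A9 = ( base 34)LA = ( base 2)1011010100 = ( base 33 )LV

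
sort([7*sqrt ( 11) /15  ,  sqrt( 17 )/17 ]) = [ sqrt( 17)/17 , 7*sqrt( 11 )/15 ] 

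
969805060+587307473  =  1557112533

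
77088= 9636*8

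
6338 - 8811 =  - 2473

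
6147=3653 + 2494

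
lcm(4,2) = 4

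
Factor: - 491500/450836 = -5^3* 41^( - 1)*983^1*2749^(-1) = -122875/112709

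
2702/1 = 2702 =2702.00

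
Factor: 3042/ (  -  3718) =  - 3^2*11^(-1 )=- 9/11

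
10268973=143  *71811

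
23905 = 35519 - 11614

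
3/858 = 1/286 = 0.00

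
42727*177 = 7562679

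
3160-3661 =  - 501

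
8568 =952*9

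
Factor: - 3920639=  - 67^1 * 163^1*359^1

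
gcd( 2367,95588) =1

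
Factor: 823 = 823^1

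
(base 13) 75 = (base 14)6C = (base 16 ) 60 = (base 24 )40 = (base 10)96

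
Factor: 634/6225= 2^1*3^( - 1)  *5^ ( - 2)*83^( - 1)*317^1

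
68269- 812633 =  - 744364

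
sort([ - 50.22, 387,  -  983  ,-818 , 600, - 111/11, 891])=[ - 983, - 818, - 50.22, - 111/11, 387,600,891 ] 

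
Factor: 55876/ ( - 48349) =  - 2^2*7^( - 1)*61^1*229^1*6907^( - 1)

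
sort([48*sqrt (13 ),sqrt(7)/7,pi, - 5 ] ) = [-5,  sqrt( 7)/7, pi , 48*sqrt(13 ) ] 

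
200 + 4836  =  5036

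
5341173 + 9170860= 14512033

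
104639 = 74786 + 29853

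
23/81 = 23/81= 0.28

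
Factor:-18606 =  - 2^1 * 3^1*7^1*443^1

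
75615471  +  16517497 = 92132968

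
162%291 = 162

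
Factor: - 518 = -2^1*7^1 * 37^1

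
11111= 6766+4345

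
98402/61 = 98402/61=1613.15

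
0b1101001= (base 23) 4D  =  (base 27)3o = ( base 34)33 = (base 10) 105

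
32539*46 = 1496794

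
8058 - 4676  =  3382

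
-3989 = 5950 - 9939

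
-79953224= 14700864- 94654088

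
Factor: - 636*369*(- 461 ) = 2^2*3^3*41^1*53^1*461^1 = 108189324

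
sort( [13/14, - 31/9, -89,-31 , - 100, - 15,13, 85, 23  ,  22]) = [ - 100, -89, - 31, - 15, - 31/9, 13/14, 13,22,  23, 85 ] 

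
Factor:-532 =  - 2^2*7^1*19^1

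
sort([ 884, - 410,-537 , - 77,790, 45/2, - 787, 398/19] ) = [ - 787, -537, - 410, - 77, 398/19, 45/2,790, 884 ]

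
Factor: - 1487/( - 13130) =2^(-1) * 5^( - 1)*13^( - 1)*101^( - 1)*1487^1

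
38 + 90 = 128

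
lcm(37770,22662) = 113310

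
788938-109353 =679585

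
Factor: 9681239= 1409^1 * 6871^1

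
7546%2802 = 1942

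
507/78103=507/78103 = 0.01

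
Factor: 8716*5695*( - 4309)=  - 2^2 * 5^1*17^1*31^1*67^1*139^1*2179^1 = - 213888504580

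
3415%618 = 325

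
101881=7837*13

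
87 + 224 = 311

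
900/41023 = 900/41023=0.02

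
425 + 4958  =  5383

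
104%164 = 104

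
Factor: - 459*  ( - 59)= 3^3*17^1*59^1 = 27081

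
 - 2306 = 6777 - 9083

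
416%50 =16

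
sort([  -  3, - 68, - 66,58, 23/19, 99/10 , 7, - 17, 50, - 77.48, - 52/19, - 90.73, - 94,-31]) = [ - 94,-90.73, - 77.48, - 68, - 66, - 31, - 17, - 3,-52/19,23/19,7,  99/10, 50,58] 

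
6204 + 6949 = 13153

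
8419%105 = 19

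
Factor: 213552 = 2^4*3^2*1483^1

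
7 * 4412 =30884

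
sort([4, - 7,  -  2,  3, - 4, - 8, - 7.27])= [ - 8, - 7.27 , - 7, - 4, - 2,3, 4]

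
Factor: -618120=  - 2^3*3^2*5^1*17^1*101^1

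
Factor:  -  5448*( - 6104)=2^6*3^1*7^1  *  109^1* 227^1 = 33254592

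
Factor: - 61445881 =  - 7^1*571^1*15373^1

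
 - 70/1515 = - 14/303 = -0.05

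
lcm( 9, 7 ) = 63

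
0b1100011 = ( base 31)36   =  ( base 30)39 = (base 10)99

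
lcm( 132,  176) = 528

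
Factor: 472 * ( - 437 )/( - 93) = 2^3*3^(  -  1) *19^1*23^1*31^( -1)*59^1  =  206264/93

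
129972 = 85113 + 44859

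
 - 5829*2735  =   - 15942315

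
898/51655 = 898/51655  =  0.02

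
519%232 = 55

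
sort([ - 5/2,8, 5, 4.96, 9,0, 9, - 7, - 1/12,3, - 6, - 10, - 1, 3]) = [ - 10,- 7, - 6 ,  -  5/2,  -  1, - 1/12, 0, 3,3, 4.96 , 5,  8 , 9, 9]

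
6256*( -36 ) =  -225216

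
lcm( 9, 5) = 45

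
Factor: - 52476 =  - 2^2*3^1*4373^1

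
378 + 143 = 521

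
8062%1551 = 307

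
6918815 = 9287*745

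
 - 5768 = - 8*721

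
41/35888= 41/35888= 0.00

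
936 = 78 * 12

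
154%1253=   154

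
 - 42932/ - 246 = 21466/123 = 174.52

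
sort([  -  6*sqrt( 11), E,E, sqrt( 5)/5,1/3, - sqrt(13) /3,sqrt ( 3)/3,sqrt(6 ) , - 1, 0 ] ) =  [ - 6*sqrt ( 11),-sqrt ( 13) /3, - 1,  0, 1/3,sqrt(5)/5,  sqrt(3)/3, sqrt(6 ), E , E]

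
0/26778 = 0 = 0.00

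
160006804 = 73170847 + 86835957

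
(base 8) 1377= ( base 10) 767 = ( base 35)lw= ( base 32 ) NV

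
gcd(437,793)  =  1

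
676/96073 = 676/96073=0.01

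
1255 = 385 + 870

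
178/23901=178/23901  =  0.01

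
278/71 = 278/71 = 3.92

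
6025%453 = 136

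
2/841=2/841 = 0.00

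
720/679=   720/679 = 1.06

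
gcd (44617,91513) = 1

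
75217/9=8357 + 4/9 = 8357.44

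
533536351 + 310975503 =844511854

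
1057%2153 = 1057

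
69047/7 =69047/7 = 9863.86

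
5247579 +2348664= 7596243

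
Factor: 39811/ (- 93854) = - 2^( - 1)*41^1*167^( - 1 )*281^ ( - 1)*971^1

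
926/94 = 463/47 =9.85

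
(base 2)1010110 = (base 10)86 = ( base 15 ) 5B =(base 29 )2S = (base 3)10012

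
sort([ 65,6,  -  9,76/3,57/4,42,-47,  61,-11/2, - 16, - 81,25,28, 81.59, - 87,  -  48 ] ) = [ - 87, -81, - 48  , -47,-16 , - 9, - 11/2,6,57/4,25, 76/3,28, 42,61, 65,81.59] 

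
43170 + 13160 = 56330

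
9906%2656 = 1938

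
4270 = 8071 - 3801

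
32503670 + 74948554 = 107452224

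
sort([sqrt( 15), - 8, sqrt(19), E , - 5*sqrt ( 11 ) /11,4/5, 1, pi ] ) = [-8,- 5*sqrt ( 11)/11,4/5 , 1, E, pi,sqrt( 15),sqrt(19) ] 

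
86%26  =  8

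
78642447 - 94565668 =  - 15923221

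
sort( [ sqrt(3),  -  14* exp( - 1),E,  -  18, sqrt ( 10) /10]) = [ - 18, - 14*exp( - 1), sqrt( 10)/10, sqrt( 3), E]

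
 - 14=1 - 15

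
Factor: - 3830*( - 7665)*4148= 121772628600 = 2^3*3^1*5^2*7^1*17^1*61^1*73^1 *383^1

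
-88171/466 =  - 88171/466 = -  189.21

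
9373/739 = 12 + 505/739 = 12.68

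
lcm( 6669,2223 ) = 6669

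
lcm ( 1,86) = 86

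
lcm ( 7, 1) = 7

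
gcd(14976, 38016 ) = 1152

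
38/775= 38/775 = 0.05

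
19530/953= 20 + 470/953 = 20.49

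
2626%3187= 2626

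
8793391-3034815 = 5758576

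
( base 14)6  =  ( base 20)6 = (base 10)6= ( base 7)6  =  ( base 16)6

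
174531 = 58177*3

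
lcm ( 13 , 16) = 208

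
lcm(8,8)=8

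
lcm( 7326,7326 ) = 7326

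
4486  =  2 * 2243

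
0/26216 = 0 = 0.00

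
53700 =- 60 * ( - 895 )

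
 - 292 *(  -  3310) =966520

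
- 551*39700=-21874700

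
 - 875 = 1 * ( - 875 ) 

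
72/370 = 36/185 = 0.19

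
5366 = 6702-1336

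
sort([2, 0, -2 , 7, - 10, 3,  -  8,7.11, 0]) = [  -  10, - 8 , - 2,0,0,2, 3,7, 7.11 ]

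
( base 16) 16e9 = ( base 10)5865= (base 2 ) 1011011101001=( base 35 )4rk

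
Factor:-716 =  - 2^2*179^1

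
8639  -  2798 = 5841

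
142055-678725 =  - 536670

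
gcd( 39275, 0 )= 39275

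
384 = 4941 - 4557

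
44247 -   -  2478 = 46725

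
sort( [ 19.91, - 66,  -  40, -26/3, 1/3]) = [ - 66, - 40,-26/3,1/3, 19.91] 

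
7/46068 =7/46068 = 0.00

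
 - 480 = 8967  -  9447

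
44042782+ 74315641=118358423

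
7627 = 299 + 7328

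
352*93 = 32736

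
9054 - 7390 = 1664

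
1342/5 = 1342/5 = 268.40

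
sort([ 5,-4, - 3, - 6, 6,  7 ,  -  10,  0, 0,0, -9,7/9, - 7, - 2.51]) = [-10, - 9, - 7, - 6 , - 4,-3, - 2.51,0,0,0,7/9,5,  6,7]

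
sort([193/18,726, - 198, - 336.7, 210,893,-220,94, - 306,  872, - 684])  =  [-684,-336.7, - 306 ,-220, - 198, 193/18, 94, 210, 726, 872, 893] 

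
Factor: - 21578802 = -2^1*3^1*7^1 * 513781^1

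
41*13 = 533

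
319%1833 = 319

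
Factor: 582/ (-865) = - 2^1*3^1  *  5^(-1 )*97^1*173^( - 1)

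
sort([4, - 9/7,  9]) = [  -  9/7, 4,  9]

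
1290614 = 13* 99278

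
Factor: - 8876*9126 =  - 81002376 = - 2^3*3^3*7^1*13^2*317^1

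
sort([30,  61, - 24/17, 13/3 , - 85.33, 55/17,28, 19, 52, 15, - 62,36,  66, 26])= [ - 85.33, - 62,  -  24/17, 55/17, 13/3,15, 19, 26, 28,30,36,52, 61, 66 ]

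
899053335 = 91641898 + 807411437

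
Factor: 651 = 3^1*7^1*31^1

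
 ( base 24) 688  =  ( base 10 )3656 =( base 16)e48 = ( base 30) 41Q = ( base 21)862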